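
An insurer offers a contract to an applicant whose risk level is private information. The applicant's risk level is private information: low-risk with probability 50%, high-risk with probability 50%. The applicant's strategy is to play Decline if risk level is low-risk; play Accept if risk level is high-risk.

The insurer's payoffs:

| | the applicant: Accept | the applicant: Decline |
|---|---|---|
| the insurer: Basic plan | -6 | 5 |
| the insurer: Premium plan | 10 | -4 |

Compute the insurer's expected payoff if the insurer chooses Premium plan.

3

E[Premium plan] = 0.5·(-4) + 0.5·10 = (-2) + 5 = 3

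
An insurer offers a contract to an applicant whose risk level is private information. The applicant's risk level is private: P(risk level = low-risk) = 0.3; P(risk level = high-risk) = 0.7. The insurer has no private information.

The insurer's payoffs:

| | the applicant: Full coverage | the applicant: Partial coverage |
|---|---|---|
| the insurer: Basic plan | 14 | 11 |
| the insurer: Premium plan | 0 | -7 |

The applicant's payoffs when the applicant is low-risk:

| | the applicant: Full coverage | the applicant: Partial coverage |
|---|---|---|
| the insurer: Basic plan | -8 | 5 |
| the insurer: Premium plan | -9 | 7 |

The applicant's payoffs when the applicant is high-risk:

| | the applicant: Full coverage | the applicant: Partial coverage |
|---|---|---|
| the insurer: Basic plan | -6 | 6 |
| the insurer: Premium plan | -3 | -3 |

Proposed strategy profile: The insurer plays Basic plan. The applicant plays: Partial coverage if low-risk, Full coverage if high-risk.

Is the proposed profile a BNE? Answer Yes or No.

A profile is a BNE iff every type of every player is best-responding given beliefs about the other side.
The insurer plays Basic plan: E[Basic plan] = 0.3·(11) + 0.7·(14) = 13.1; E[Premium plan] = -2.1. Best-responding. ✓
The applicant (risk level low-risk), facing Basic plan: Full coverage gives -8, Partial coverage gives 5. Proposed Partial coverage is best. ✓
The applicant (risk level high-risk), facing Basic plan: Full coverage gives -6, Partial coverage gives 6. Proposed Full coverage is not best — profitable deviation exists. ✗

No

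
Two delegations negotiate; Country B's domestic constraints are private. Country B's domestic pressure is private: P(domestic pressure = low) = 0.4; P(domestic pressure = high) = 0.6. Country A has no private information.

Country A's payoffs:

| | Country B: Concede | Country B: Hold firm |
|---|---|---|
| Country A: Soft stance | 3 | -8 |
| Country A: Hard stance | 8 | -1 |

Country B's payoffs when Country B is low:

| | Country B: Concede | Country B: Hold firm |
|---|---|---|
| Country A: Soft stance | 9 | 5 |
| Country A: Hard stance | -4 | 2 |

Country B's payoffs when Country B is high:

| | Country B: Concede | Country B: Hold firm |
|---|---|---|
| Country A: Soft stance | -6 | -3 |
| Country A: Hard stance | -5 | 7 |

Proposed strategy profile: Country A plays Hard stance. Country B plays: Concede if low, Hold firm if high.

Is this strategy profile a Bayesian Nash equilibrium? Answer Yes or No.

No

A profile is a BNE iff every type of every player is best-responding given beliefs about the other side.
Country A plays Hard stance: E[Hard stance] = 0.4·(8) + 0.6·(-1) = 2.6; E[Soft stance] = -3.6. Best-responding. ✓
Country B (domestic pressure low), facing Hard stance: Concede gives -4, Hold firm gives 2. Proposed Concede is not best — profitable deviation exists. ✗
Country B (domestic pressure high), facing Hard stance: Concede gives -5, Hold firm gives 7. Proposed Hold firm is best. ✓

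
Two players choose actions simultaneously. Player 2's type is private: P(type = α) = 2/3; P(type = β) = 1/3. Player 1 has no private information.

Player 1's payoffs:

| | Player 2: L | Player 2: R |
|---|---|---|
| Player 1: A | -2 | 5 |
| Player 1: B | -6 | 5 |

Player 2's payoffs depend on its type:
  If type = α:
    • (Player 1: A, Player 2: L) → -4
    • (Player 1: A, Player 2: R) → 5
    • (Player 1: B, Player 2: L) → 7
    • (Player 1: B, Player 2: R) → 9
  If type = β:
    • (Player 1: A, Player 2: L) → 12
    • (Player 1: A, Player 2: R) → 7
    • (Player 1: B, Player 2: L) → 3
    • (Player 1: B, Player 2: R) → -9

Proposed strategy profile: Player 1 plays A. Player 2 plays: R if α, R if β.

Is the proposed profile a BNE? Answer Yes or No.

No

Player 1 plays A: E[A] = 2/3·(5) + 1/3·(5) = 5; E[B] = 5. Best-responding. ✓
Player 2 (type α), facing A: L gives -4, R gives 5. Proposed R is best. ✓
Player 2 (type β), facing A: L gives 12, R gives 7. Proposed R is not best — profitable deviation exists. ✗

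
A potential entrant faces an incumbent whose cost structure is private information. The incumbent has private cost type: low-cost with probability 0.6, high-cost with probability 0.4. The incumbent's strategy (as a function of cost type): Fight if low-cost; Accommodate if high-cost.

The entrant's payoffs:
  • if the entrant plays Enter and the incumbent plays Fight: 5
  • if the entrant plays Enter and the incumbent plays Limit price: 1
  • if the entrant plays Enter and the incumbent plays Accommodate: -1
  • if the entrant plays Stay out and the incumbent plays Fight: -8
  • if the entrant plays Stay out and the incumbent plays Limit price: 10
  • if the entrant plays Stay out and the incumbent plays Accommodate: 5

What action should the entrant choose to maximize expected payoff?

E[Enter] = 0.6·(5) + 0.4·(-1) = 2.6
E[Stay out] = 0.6·(-8) + 0.4·(5) = -2.8
Best response: Enter (2.6 is the largest).

Enter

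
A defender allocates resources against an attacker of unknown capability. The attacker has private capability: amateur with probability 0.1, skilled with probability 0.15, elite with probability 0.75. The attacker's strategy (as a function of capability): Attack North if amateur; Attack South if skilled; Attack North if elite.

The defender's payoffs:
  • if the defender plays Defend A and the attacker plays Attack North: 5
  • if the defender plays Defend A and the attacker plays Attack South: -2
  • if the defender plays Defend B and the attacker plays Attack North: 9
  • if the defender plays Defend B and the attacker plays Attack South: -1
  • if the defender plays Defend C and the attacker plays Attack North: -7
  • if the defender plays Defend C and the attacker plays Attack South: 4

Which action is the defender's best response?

Compute the defender's expected payoff for each action, taking the expectation over the attacker's type.
E[Defend A] = 0.1·(5) + 0.15·(-2) + 0.75·(5) = 3.95
E[Defend B] = 0.1·(9) + 0.15·(-1) + 0.75·(9) = 7.5
E[Defend C] = 0.1·(-7) + 0.15·(4) + 0.75·(-7) = -5.35
Best response: Defend B (7.5 is the largest).

Defend B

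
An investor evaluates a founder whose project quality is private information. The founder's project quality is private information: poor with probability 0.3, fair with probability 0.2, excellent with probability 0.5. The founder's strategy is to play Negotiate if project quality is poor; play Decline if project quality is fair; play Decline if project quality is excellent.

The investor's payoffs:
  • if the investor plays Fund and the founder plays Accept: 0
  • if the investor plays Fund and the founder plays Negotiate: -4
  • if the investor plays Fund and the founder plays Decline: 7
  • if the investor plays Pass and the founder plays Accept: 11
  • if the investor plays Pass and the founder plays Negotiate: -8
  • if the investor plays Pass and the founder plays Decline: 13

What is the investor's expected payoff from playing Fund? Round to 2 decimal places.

E[Fund] = 0.3·(-4) + 0.2·7 + 0.5·7 = (-1.2) + 1.4 + 3.5 = 3.7

3.70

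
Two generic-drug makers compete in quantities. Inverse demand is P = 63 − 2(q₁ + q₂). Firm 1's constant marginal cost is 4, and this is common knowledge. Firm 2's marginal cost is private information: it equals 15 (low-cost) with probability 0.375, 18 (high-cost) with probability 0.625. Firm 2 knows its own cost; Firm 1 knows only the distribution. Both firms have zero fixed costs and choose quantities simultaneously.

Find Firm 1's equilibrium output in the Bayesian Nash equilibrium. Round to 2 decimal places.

11.98

Type-c best response for Firm 2: q₂(c) = (63 − c)/4 − q₁/2.
Firm 1 maximizes expected profit; its first-order condition is 63 − 4q₁ − 2E[q₂] − 4 = 0.
Substituting E[q₂] and solving: E[c₂] = 16.875, so q₁ = (63 − 2·4 + 16.875)/6 = 11.9792.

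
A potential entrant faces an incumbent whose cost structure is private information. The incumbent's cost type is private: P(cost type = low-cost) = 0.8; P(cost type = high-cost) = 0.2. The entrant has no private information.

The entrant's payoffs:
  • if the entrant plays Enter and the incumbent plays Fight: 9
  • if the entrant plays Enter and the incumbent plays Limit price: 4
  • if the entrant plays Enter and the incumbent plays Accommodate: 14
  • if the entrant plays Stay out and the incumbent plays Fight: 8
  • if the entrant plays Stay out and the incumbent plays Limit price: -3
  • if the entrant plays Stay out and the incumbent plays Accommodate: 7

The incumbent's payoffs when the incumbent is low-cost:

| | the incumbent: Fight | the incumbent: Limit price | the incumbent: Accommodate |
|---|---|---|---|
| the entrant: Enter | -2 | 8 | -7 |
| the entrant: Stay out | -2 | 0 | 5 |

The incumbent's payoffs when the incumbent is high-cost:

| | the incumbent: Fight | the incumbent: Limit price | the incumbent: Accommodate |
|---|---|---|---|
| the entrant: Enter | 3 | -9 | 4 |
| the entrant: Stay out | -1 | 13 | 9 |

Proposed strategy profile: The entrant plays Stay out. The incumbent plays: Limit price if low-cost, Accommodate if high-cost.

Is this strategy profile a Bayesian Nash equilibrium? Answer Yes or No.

No

The entrant plays Stay out: E[Stay out] = 0.8·(-3) + 0.2·(7) = -1; E[Enter] = 6. Not best-responding. ✗
The incumbent (cost type low-cost), facing Stay out: Fight gives -2, Limit price gives 0, Accommodate gives 5. Proposed Limit price is not best — profitable deviation exists. ✗
The incumbent (cost type high-cost), facing Stay out: Fight gives -1, Limit price gives 13, Accommodate gives 9. Proposed Accommodate is not best — profitable deviation exists. ✗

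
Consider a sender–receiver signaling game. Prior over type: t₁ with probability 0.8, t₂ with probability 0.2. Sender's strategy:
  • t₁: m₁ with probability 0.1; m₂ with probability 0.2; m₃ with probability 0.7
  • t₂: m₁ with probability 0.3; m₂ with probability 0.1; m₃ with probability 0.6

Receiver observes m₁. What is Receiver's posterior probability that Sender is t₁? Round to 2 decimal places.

0.57

Apply Bayes' rule using the sender's strategy as the likelihood.
P(m₁) = 0.8·0.1 + 0.2·0.3 = 0.14
P(t₁ | m₁) = (0.8·0.1) / 0.14 = 0.08 / 0.14 = 0.571429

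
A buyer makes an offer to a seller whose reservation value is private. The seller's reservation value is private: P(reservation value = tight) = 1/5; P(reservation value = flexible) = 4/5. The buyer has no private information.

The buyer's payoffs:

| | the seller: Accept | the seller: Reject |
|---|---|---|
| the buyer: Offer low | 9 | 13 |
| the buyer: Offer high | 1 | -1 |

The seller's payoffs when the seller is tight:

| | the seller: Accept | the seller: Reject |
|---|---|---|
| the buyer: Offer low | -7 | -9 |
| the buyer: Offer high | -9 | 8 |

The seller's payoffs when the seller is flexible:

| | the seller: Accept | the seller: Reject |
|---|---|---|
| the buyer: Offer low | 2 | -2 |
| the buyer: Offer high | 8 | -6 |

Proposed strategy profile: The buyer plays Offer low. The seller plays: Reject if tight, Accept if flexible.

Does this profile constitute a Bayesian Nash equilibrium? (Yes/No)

The buyer plays Offer low: E[Offer low] = 1/5·(13) + 4/5·(9) = 49/5; E[Offer high] = 3/5. Best-responding. ✓
The seller (reservation value tight), facing Offer low: Accept gives -7, Reject gives -9. Proposed Reject is not best — profitable deviation exists. ✗
The seller (reservation value flexible), facing Offer low: Accept gives 2, Reject gives -2. Proposed Accept is best. ✓

No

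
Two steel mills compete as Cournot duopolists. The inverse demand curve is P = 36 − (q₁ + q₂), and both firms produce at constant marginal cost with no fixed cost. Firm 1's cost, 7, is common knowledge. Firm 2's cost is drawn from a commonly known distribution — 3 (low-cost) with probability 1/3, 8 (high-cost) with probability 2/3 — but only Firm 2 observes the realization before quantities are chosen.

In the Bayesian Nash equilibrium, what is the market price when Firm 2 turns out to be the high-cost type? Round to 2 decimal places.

17.28

Type-c best response for Firm 2: q₂(c) = (36 − c)/2 − q₁/2.
Firm 1 maximizes expected profit; its first-order condition is 36 − 2q₁ − E[q₂] − 7 = 0.
Substituting E[q₂] and solving: E[c₂] = 6.33333, so q₁ = (36 − 2·7 + 6.33333)/3 = 9.44444.
q₂(high-cost) = 9.27778, so P = 36 − (9.44444 + 9.27778) = 17.2778.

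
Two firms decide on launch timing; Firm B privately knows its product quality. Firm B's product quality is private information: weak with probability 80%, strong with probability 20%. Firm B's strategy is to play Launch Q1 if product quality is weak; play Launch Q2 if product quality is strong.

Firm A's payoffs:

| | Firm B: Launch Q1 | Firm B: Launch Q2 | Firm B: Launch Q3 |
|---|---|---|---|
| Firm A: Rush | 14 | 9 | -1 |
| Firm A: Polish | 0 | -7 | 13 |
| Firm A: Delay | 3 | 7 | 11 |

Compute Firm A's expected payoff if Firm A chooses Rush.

13

E[Rush] = 0.8·14 + 0.2·9 = 11.2 + 1.8 = 13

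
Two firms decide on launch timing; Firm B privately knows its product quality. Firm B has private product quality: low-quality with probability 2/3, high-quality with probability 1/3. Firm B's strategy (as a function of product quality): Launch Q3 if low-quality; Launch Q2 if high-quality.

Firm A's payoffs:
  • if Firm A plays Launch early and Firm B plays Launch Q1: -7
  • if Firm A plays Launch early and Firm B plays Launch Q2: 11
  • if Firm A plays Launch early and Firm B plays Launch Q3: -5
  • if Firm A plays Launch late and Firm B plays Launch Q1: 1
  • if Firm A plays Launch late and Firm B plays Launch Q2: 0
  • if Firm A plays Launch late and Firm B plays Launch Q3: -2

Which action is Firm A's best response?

Launch early

E[Launch early] = 2/3·(-5) + 1/3·(11) = 1/3
E[Launch late] = 2/3·(-2) + 1/3·(0) = -4/3
Best response: Launch early (1/3 is the largest).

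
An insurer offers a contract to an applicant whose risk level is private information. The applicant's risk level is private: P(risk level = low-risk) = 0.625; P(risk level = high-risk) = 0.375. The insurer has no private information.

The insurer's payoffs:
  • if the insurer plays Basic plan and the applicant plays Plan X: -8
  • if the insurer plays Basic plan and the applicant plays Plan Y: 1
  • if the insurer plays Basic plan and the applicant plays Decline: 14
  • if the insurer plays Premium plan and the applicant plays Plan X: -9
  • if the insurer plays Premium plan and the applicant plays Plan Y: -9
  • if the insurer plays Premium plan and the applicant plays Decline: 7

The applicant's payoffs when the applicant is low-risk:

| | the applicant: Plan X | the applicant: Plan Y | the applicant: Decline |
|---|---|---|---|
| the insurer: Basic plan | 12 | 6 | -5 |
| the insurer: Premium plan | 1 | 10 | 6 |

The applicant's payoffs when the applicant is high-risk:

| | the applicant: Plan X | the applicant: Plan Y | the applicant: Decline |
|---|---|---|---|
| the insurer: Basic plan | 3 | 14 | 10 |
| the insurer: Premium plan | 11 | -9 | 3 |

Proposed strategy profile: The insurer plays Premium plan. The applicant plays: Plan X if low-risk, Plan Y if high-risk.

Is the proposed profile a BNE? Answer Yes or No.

A profile is a BNE iff every type of every player is best-responding given beliefs about the other side.
The insurer plays Premium plan: E[Premium plan] = 0.625·(-9) + 0.375·(-9) = -9; E[Basic plan] = -4.625. Not best-responding. ✗
The applicant (risk level low-risk), facing Premium plan: Plan X gives 1, Plan Y gives 10, Decline gives 6. Proposed Plan X is not best — profitable deviation exists. ✗
The applicant (risk level high-risk), facing Premium plan: Plan X gives 11, Plan Y gives -9, Decline gives 3. Proposed Plan Y is not best — profitable deviation exists. ✗

No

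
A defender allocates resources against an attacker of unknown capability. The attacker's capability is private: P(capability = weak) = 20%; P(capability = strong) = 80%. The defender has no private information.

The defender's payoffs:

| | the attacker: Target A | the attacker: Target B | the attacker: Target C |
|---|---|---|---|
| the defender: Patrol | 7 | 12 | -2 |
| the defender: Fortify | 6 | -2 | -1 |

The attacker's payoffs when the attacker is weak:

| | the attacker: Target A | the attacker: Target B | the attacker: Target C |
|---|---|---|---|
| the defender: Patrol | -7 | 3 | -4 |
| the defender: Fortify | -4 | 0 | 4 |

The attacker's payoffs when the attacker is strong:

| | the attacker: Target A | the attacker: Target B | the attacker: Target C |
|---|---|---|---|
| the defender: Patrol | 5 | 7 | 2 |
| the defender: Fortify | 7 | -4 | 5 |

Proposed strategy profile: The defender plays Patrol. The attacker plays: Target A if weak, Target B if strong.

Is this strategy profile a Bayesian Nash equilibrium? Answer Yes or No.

No

The defender plays Patrol: E[Patrol] = 0.2·(7) + 0.8·(12) = 11; E[Fortify] = -0.4. Best-responding. ✓
The attacker (capability weak), facing Patrol: Target A gives -7, Target B gives 3, Target C gives -4. Proposed Target A is not best — profitable deviation exists. ✗
The attacker (capability strong), facing Patrol: Target A gives 5, Target B gives 7, Target C gives 2. Proposed Target B is best. ✓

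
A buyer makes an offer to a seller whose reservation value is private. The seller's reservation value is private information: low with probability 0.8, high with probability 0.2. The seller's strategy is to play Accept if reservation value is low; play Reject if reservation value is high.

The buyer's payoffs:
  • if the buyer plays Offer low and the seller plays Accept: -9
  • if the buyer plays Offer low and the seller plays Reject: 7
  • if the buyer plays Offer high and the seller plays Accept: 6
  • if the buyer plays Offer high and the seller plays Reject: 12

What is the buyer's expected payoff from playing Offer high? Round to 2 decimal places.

7.20

Take the expectation over the seller's reservation value, weighting each type's action by its prior probability.
E[Offer high] = 0.8·6 + 0.2·12 = 4.8 + 2.4 = 7.2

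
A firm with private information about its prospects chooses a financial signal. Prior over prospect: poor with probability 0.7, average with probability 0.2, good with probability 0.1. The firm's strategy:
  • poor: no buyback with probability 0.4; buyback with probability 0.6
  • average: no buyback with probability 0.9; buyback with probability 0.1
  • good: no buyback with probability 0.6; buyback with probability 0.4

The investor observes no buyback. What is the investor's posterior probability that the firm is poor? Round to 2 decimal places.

0.54

P(no buyback) = 0.7·0.4 + 0.2·0.9 + 0.1·0.6 = 0.52
P(poor | no buyback) = (0.7·0.4) / 0.52 = 0.28 / 0.52 = 0.538462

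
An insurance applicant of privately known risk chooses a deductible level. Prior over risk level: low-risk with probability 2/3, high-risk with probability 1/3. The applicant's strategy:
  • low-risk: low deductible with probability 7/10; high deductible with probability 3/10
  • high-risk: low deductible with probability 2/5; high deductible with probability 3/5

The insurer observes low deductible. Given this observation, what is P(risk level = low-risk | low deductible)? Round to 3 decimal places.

P(low deductible) = (2/3)·(7/10) + (1/3)·(2/5) = 3/5
P(low-risk | low deductible) = ((2/3)·(7/10)) / (3/5) = (7/15) / (3/5) = 7/9

0.778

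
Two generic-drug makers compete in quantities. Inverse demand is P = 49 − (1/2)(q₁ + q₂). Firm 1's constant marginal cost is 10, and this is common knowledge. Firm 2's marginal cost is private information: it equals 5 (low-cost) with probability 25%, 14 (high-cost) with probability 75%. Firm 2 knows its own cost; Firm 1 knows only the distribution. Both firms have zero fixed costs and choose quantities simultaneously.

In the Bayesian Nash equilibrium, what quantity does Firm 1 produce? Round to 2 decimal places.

27.17

Firm 2 with cost c maximizes (49 − (1/2)(q₁+q₂) − c)·q₂, giving q₂(c) = (49 − c − (1/2)q₁).
E[c₂] = 0.25·5 + 0.75·14 = 11.75
Firm 1's FOC against E[q₂] yields q₁ = (49 − 2·10 + E[c₂])/(3/2) = (49 − 20 + 11.75)/(3/2) = 27.1667.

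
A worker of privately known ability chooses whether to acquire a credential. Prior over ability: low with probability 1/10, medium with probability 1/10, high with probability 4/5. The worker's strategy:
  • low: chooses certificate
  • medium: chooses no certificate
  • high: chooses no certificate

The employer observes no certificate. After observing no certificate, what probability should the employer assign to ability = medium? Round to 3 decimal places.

0.111

P(no certificate) = (1/10)·0 + (1/10)·1 + (4/5)·1 = 9/10
P(medium | no certificate) = ((1/10)·1) / (9/10) = (1/10) / (9/10) = 1/9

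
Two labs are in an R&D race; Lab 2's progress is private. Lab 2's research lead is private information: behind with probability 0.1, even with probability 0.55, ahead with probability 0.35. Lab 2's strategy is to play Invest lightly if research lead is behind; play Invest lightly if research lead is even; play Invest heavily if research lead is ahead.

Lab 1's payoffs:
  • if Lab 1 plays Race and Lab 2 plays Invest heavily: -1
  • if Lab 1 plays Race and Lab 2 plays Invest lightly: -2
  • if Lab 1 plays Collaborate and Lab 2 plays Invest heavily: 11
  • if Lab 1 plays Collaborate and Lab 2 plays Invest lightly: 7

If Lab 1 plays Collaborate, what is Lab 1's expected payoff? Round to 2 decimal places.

Take the expectation over Lab 2's research lead, weighting each type's action by its prior probability.
E[Collaborate] = 0.1·7 + 0.55·7 + 0.35·11 = 0.7 + 3.85 + 3.85 = 8.4

8.40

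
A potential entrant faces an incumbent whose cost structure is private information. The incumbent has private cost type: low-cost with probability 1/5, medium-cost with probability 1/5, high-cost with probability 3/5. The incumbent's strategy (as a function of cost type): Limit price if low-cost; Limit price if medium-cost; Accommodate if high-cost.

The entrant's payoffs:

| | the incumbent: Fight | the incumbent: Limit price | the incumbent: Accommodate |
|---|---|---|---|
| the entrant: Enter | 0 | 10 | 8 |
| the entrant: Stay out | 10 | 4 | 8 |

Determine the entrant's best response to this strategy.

Compute the entrant's expected payoff for each action, taking the expectation over the incumbent's type.
E[Enter] = 1/5·(10) + 1/5·(10) + 3/5·(8) = 44/5
E[Stay out] = 1/5·(4) + 1/5·(4) + 3/5·(8) = 32/5
Best response: Enter (44/5 is the largest).

Enter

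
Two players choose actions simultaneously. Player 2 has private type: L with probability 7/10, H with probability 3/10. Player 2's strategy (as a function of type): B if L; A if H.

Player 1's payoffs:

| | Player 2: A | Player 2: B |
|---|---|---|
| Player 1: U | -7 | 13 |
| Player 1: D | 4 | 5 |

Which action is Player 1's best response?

Compute Player 1's expected payoff for each action, taking the expectation over Player 2's type.
E[U] = 7/10·(13) + 3/10·(-7) = 7
E[D] = 7/10·(5) + 3/10·(4) = 47/10
Best response: U (7 is the largest).

U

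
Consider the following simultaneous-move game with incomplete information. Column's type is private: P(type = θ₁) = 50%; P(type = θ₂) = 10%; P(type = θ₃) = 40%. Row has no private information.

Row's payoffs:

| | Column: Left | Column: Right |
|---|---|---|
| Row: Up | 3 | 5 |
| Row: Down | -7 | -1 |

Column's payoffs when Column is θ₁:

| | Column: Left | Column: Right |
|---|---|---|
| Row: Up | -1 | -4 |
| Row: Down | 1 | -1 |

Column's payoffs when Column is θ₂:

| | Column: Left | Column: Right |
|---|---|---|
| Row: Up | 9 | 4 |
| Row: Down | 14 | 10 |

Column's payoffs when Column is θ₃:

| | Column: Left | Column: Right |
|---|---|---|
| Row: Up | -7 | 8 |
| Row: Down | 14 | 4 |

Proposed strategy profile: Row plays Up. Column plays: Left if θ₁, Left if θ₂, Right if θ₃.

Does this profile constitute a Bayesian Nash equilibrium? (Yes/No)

Yes

A profile is a BNE iff every type of every player is best-responding given beliefs about the other side.
Row plays Up: E[Up] = 0.5·(3) + 0.1·(3) + 0.4·(5) = 3.8; E[Down] = -4.6. Best-responding. ✓
Column (type θ₁), facing Up: Left gives -1, Right gives -4. Proposed Left is best. ✓
Column (type θ₂), facing Up: Left gives 9, Right gives 4. Proposed Left is best. ✓
Column (type θ₃), facing Up: Left gives -7, Right gives 8. Proposed Right is best. ✓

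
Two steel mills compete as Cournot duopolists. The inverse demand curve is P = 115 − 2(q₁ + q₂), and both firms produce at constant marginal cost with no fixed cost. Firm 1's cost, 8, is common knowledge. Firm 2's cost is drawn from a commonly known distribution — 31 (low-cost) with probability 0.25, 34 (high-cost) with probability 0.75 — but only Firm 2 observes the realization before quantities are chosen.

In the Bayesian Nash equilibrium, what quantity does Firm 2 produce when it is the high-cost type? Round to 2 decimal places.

Firm 2 with cost c maximizes (115 − 2(q₁+q₂) − c)·q₂, giving q₂(c) = (115 − c − 2q₁)/4.
E[c₂] = 0.25·31 + 0.75·34 = 33.25
Firm 1's FOC against E[q₂] yields q₁ = (115 − 2·8 + E[c₂])/6 = (115 − 16 + 33.25)/6 = 22.0417.
q₂(high-cost) = (115 − 34 − 2·22.0417)/4 = 9.22917.

9.23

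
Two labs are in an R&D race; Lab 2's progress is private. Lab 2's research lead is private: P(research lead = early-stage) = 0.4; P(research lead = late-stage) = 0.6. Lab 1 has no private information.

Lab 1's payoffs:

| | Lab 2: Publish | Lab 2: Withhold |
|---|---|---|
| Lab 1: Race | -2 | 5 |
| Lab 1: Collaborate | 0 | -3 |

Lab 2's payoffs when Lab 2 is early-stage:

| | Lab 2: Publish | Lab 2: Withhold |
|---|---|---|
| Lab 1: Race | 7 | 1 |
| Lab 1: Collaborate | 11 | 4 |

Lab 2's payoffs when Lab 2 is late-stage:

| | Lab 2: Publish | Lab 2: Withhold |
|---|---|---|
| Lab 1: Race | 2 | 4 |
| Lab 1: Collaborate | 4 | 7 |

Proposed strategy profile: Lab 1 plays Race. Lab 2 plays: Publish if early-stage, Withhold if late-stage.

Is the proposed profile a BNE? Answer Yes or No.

Yes

Lab 1 plays Race: E[Race] = 0.4·(-2) + 0.6·(5) = 2.2; E[Collaborate] = -1.8. Best-responding. ✓
Lab 2 (research lead early-stage), facing Race: Publish gives 7, Withhold gives 1. Proposed Publish is best. ✓
Lab 2 (research lead late-stage), facing Race: Publish gives 2, Withhold gives 4. Proposed Withhold is best. ✓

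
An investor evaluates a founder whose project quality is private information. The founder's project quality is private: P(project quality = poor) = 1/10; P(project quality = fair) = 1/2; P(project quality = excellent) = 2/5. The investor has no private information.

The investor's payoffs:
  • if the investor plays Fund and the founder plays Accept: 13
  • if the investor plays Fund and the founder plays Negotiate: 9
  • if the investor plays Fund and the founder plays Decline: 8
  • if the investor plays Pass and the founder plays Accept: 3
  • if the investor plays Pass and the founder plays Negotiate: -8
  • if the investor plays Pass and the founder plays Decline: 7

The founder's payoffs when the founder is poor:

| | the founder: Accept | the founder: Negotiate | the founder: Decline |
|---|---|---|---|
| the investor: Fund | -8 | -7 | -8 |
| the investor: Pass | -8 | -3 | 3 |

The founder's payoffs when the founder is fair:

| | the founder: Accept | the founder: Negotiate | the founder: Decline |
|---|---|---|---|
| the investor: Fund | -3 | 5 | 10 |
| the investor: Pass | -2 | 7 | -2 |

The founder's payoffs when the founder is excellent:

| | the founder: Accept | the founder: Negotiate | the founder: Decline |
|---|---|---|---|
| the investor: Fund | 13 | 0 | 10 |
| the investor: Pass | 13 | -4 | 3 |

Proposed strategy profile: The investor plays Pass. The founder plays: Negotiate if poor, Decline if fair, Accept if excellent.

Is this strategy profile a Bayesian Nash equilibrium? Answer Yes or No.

The investor plays Pass: E[Pass] = 1/10·(-8) + 1/2·(7) + 2/5·(3) = 39/10; E[Fund] = 101/10. Not best-responding. ✗
The founder (project quality poor), facing Pass: Accept gives -8, Negotiate gives -3, Decline gives 3. Proposed Negotiate is not best — profitable deviation exists. ✗
The founder (project quality fair), facing Pass: Accept gives -2, Negotiate gives 7, Decline gives -2. Proposed Decline is not best — profitable deviation exists. ✗
The founder (project quality excellent), facing Pass: Accept gives 13, Negotiate gives -4, Decline gives 3. Proposed Accept is best. ✓

No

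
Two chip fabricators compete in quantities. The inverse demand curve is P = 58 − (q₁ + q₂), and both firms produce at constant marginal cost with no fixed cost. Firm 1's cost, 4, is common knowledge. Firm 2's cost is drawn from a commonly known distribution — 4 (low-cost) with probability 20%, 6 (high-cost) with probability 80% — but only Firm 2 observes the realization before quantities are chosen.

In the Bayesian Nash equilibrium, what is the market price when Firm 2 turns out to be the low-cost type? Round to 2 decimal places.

21.73

Type-c best response for Firm 2: q₂(c) = (58 − c)/2 − q₁/2.
Firm 1 maximizes expected profit; its first-order condition is 58 − 2q₁ − E[q₂] − 4 = 0.
Substituting E[q₂] and solving: E[c₂] = 5.6, so q₁ = (58 − 2·4 + 5.6)/3 = 18.5333.
q₂(low-cost) = 17.7333, so P = 58 − (18.5333 + 17.7333) = 21.7333.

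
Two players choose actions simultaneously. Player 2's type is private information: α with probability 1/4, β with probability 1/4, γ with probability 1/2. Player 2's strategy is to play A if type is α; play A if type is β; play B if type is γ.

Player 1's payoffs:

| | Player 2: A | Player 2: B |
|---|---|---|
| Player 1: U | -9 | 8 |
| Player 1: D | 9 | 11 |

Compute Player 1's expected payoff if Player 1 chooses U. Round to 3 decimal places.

E[U] = 1/4·(-9) + 1/4·(-9) + 1/2·8 = (-9/4) + (-9/4) + 4 = -1/2

-0.500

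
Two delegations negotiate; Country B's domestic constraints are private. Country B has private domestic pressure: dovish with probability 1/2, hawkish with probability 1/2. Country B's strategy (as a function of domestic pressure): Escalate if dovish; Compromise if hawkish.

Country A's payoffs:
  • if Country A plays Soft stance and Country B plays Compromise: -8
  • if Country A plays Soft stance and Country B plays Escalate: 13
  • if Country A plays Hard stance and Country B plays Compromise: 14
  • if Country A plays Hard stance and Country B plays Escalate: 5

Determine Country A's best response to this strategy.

Hard stance

Compute Country A's expected payoff for each action, taking the expectation over Country B's type.
E[Soft stance] = 1/2·(13) + 1/2·(-8) = 5/2
E[Hard stance] = 1/2·(5) + 1/2·(14) = 19/2
Best response: Hard stance (19/2 is the largest).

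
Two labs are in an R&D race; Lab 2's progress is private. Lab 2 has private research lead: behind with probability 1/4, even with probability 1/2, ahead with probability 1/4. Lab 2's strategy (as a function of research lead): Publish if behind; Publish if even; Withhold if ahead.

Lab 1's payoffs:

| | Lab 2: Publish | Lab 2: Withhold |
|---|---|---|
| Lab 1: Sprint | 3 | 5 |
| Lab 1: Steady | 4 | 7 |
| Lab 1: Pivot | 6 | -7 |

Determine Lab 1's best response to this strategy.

Steady

E[Sprint] = 1/4·(3) + 1/2·(3) + 1/4·(5) = 7/2
E[Steady] = 1/4·(4) + 1/2·(4) + 1/4·(7) = 19/4
E[Pivot] = 1/4·(6) + 1/2·(6) + 1/4·(-7) = 11/4
Best response: Steady (19/4 is the largest).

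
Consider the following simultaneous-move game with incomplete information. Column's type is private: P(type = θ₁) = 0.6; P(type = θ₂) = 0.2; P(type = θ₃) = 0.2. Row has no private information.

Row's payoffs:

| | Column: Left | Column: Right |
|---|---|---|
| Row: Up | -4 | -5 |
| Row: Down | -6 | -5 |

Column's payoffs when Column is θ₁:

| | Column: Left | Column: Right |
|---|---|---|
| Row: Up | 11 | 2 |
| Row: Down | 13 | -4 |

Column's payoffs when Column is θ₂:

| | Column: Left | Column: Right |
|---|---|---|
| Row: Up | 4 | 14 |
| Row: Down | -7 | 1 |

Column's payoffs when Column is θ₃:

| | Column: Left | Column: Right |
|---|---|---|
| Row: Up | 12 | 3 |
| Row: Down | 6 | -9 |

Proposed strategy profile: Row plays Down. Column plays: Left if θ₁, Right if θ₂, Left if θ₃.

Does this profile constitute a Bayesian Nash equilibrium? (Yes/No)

Row plays Down: E[Down] = 0.6·(-6) + 0.2·(-5) + 0.2·(-6) = -5.8; E[Up] = -4.2. Not best-responding. ✗
Column (type θ₁), facing Down: Left gives 13, Right gives -4. Proposed Left is best. ✓
Column (type θ₂), facing Down: Left gives -7, Right gives 1. Proposed Right is best. ✓
Column (type θ₃), facing Down: Left gives 6, Right gives -9. Proposed Left is best. ✓

No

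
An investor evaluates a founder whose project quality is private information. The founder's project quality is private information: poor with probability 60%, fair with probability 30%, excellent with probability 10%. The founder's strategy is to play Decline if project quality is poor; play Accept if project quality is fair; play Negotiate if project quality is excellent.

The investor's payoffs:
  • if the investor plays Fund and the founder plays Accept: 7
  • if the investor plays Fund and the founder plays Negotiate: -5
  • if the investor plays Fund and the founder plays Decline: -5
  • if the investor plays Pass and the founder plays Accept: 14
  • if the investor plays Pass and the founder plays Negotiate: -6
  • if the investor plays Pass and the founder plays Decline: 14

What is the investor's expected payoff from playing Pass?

Take the expectation over the founder's project quality, weighting each type's action by its prior probability.
E[Pass] = 0.6·14 + 0.3·14 + 0.1·(-6) = 8.4 + 4.2 + (-0.6) = 12

12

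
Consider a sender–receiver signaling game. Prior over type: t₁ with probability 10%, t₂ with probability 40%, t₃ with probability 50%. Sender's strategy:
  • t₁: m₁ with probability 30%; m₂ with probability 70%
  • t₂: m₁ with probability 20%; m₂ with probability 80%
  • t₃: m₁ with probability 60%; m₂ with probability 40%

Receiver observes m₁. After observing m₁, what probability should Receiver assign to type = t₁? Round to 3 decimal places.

P(m₁) = 0.1·0.3 + 0.4·0.2 + 0.5·0.6 = 0.41
P(t₁ | m₁) = (0.1·0.3) / 0.41 = 0.03 / 0.41 = 0.0731707

0.073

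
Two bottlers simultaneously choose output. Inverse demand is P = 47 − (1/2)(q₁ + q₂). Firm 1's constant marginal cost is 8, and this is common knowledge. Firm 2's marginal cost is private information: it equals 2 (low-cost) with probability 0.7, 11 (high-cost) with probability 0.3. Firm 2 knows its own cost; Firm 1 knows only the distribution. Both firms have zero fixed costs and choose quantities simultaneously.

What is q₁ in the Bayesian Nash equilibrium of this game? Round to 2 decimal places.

Firm 2 with cost c maximizes (47 − (1/2)(q₁+q₂) − c)·q₂, giving q₂(c) = (47 − c − (1/2)q₁).
E[c₂] = 0.7·2 + 0.3·11 = 4.7
Firm 1's FOC against E[q₂] yields q₁ = (47 − 2·8 + E[c₂])/(3/2) = (47 − 16 + 4.7)/(3/2) = 23.8.

23.80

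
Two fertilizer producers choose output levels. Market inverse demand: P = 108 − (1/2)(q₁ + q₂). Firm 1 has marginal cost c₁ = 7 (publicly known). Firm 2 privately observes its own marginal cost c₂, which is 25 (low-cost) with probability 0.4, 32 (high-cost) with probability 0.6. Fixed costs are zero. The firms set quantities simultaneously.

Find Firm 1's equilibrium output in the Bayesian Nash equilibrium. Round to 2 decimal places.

Each type of Firm 2 best-responds to q₁; Firm 1 best-responds to the expected q₂ over Firm 2's types.
Firm 2 with cost c maximizes (108 − (1/2)(q₁+q₂) − c)·q₂, giving q₂(c) = (108 − c − (1/2)q₁).
E[c₂] = 0.4·25 + 0.6·32 = 29.2
Firm 1's FOC against E[q₂] yields q₁ = (108 − 2·7 + E[c₂])/(3/2) = (108 − 14 + 29.2)/(3/2) = 82.1333.

82.13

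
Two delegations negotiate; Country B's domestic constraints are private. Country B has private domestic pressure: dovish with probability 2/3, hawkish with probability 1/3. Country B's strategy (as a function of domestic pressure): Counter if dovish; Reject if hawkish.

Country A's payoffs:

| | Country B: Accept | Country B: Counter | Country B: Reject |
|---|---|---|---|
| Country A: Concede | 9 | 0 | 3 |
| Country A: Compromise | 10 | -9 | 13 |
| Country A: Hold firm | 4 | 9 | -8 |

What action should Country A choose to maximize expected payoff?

Hold firm

Compute Country A's expected payoff for each action, taking the expectation over Country B's type.
E[Concede] = 2/3·(0) + 1/3·(3) = 1
E[Compromise] = 2/3·(-9) + 1/3·(13) = -5/3
E[Hold firm] = 2/3·(9) + 1/3·(-8) = 10/3
Best response: Hold firm (10/3 is the largest).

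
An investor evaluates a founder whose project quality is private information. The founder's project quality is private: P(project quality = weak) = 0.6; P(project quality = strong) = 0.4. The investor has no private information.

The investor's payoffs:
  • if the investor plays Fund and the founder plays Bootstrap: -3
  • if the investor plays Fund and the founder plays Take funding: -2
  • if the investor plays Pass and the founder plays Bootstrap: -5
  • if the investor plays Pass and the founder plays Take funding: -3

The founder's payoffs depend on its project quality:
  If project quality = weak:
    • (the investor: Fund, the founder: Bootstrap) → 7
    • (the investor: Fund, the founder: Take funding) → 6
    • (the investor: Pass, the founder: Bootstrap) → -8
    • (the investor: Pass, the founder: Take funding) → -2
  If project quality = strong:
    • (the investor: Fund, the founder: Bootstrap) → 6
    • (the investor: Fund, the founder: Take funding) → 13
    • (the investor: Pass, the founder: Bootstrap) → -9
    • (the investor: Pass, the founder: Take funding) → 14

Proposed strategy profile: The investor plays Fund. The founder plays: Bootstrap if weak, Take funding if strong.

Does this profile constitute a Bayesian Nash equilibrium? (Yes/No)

Yes

The investor plays Fund: E[Fund] = 0.6·(-3) + 0.4·(-2) = -2.6; E[Pass] = -4.2. Best-responding. ✓
The founder (project quality weak), facing Fund: Bootstrap gives 7, Take funding gives 6. Proposed Bootstrap is best. ✓
The founder (project quality strong), facing Fund: Bootstrap gives 6, Take funding gives 13. Proposed Take funding is best. ✓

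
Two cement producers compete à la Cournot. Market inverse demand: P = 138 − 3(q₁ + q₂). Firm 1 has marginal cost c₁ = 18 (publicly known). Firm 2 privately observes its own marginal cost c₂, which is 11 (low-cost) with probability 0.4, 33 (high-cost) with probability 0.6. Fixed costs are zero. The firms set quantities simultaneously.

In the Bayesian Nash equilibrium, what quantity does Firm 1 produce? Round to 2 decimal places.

Type-c best response for Firm 2: q₂(c) = (138 − c)/6 − q₁/2.
Firm 1 maximizes expected profit; its first-order condition is 138 − 6q₁ − 3E[q₂] − 18 = 0.
Substituting E[q₂] and solving: E[c₂] = 24.2, so q₁ = (138 − 2·18 + 24.2)/9 = 14.0222.

14.02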